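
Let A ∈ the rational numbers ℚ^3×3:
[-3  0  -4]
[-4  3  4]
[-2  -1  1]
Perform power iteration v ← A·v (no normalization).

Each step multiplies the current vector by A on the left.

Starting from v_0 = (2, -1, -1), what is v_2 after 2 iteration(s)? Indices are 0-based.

v_0 = (2, -1, -1).
v_1 = A·v_0 = (-2, -15, -4).
v_2 = A·v_1 = (22, -53, 15).

v_2 = (22, -53, 15)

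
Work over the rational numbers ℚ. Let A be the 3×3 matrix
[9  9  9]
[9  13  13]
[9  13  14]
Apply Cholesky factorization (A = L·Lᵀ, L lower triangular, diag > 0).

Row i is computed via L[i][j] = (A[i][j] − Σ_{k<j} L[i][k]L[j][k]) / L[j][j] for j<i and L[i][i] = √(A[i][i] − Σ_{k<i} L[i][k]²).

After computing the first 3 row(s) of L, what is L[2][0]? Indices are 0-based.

L[2][0] = 3

Step 1: L[0][0] = √(9) = 3.
  L[1][0] = (9) / L[0][0] = 3.
Step 2: L[1][1] = √(4) = 2.
  L[2][0] = (9) / L[0][0] = 3.
  L[2][1] = (4) / L[1][1] = 2.
Step 3: L[2][2] = √(1) = 1.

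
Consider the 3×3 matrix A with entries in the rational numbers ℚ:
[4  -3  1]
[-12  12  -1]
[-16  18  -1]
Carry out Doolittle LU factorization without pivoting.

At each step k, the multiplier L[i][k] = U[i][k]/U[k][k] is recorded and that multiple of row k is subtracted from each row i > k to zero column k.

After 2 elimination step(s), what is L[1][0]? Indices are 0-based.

L[1][0] = -3

k=0: U[0][0]=4
  eliminate (1,0): mult=-3, new row 1: (0, 3, 2); set L[1][0]=-3
  eliminate (2,0): mult=-4, new row 2: (0, 6, 3); set L[2][0]=-4
k=1: U[1][1]=3
  eliminate (2,1): mult=2, new row 2: (0, 0, -1); set L[2][1]=2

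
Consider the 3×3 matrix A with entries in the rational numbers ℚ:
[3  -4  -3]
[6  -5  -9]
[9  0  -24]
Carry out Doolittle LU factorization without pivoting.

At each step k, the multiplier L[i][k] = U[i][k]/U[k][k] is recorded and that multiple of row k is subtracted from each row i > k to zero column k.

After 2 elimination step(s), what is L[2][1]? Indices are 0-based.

[col 0] pivot 3
  R1 -= 2*R0 → (0, 3, -3)  (L[1][0] := 2)
  R2 -= 3*R0 → (0, 12, -15)  (L[2][0] := 3)
[col 1] pivot 3
  R2 -= 4*R1 → (0, 0, -3)  (L[2][1] := 4)

L[2][1] = 4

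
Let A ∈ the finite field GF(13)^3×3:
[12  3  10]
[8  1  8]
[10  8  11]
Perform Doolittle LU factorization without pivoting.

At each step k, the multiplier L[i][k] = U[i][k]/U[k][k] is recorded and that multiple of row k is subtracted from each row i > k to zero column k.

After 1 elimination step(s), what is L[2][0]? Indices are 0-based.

L[2][0] = 3

[col 0] pivot 12
  R1 -= 5*R0 → (0, 12, 10)  (L[1][0] := 5)
  R2 -= 3*R0 → (0, 12, 7)  (L[2][0] := 3)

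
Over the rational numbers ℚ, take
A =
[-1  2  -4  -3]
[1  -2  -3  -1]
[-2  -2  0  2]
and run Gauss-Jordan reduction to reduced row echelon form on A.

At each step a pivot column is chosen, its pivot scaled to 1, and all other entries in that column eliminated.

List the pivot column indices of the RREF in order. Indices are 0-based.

pivot columns: 0, 1, 2

step 1: normalize row 0 (÷-1) = (1, -2, 4, 3)
  row 1: subtract 1×row0 = (0, 0, -7, -4)
  row 2: subtract -2×row0 = (0, -6, 8, 8)
step 2: exchange rows 1,2
step 2: normalize row 1 (÷-6) = (0, 1, -4/3, -4/3)
  row 0: subtract -2×row1 = (1, 0, 4/3, 1/3)
step 3: normalize row 2 (÷-7) = (0, 0, 1, 4/7)
  row 0: subtract 4/3×row2 = (1, 0, 0, -3/7)
  row 1: subtract -4/3×row2 = (0, 1, 0, -4/7)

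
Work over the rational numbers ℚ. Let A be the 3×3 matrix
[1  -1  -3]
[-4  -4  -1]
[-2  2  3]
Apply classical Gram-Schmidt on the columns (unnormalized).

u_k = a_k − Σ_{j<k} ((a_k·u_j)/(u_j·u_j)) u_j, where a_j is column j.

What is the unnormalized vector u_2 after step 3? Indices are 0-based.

Step 1: u_0 = a_0 = (1, -4, -2).
Step 2: u_1 = a_1 − (11/21)·u_0 = (-32/21, -40/21, 64/21).
Step 3: u_2 = a_2 − (-5/21)·u_0 − (41/40)·u_1 = (-6/5, 0, -3/5).

u_2 = (-6/5, 0, -3/5)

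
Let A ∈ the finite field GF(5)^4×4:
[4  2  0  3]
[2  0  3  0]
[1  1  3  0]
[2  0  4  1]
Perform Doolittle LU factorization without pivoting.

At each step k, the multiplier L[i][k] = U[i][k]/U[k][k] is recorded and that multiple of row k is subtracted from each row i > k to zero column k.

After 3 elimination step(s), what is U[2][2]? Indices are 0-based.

k=0: U[0][0]=4
  eliminate (1,0): mult=3, new row 1: (0, 4, 3, 1); set L[1][0]=3
  eliminate (2,0): mult=4, new row 2: (0, 3, 3, 3); set L[2][0]=4
  eliminate (3,0): mult=3, new row 3: (0, 4, 4, 2); set L[3][0]=3
k=1: U[1][1]=4
  eliminate (2,1): mult=2, new row 2: (0, 0, 2, 1); set L[2][1]=2
  eliminate (3,1): mult=1, new row 3: (0, 0, 1, 1); set L[3][1]=1
k=2: U[2][2]=2
  eliminate (3,2): mult=3, new row 3: (0, 0, 0, 3); set L[3][2]=3

U[2][2] = 2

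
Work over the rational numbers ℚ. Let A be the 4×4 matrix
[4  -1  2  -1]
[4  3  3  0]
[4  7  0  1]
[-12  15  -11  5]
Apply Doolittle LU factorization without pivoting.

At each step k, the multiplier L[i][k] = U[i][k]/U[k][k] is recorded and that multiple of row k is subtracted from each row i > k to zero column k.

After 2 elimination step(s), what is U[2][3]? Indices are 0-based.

U[2][3] = 0

Step 1: pivot at (0,0) is 4.
  row1 ← row1 − (1)·row0  ⇒  L[1][0]=1, U row1=(0, 4, 1, 1)
  row2 ← row2 − (1)·row0  ⇒  L[2][0]=1, U row2=(0, 8, -2, 2)
  row3 ← row3 − (-3)·row0  ⇒  L[3][0]=-3, U row3=(0, 12, -5, 2)
Step 2: pivot at (1,1) is 4.
  row2 ← row2 − (2)·row1  ⇒  L[2][1]=2, U row2=(0, 0, -4, 0)
  row3 ← row3 − (3)·row1  ⇒  L[3][1]=3, U row3=(0, 0, -8, -1)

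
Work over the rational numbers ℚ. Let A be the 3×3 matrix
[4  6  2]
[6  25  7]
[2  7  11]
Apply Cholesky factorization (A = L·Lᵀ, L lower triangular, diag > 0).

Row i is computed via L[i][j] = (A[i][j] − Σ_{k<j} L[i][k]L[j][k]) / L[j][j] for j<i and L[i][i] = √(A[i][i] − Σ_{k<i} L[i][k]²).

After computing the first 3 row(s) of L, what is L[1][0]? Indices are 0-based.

Step 1: L[0][0] = √(4) = 2.
  L[1][0] = (6) / L[0][0] = 3.
Step 2: L[1][1] = √(16) = 4.
  L[2][0] = (2) / L[0][0] = 1.
  L[2][1] = (4) / L[1][1] = 1.
Step 3: L[2][2] = √(9) = 3.

L[1][0] = 3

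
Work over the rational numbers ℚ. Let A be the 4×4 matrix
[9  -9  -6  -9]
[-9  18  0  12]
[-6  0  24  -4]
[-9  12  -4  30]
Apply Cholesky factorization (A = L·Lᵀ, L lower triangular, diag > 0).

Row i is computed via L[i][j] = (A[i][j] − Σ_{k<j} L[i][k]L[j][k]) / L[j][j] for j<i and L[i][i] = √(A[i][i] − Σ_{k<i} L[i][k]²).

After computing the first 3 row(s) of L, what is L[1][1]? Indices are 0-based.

L[1][1] = 3

Step 1: L[0][0] = √(9) = 3.
  L[1][0] = (-9) / L[0][0] = -3.
Step 2: L[1][1] = √(9) = 3.
  L[2][0] = (-6) / L[0][0] = -2.
  L[2][1] = (-6) / L[1][1] = -2.
Step 3: L[2][2] = √(16) = 4.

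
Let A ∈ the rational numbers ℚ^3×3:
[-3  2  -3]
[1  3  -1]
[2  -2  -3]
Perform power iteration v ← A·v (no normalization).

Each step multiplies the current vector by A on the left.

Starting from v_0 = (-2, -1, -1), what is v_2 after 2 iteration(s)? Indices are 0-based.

v_2 = (-32, -6, 19)

v_0 = (-2, -1, -1).
v_1 = A·v_0 = (7, -4, 1).
v_2 = A·v_1 = (-32, -6, 19).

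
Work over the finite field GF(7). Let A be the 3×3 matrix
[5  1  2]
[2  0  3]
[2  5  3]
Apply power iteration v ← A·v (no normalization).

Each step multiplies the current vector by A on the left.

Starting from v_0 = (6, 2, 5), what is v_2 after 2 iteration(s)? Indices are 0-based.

v_0 = (6, 2, 5).
v_1 = A·v_0 = (0, 6, 2).
v_2 = A·v_1 = (3, 6, 1).

v_2 = (3, 6, 1)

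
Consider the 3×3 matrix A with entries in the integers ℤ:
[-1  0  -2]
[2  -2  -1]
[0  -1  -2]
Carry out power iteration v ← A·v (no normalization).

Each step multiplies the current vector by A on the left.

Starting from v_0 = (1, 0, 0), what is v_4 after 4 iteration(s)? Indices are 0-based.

v_4 = (-23, -36, -36)

v_0 = (1, 0, 0).
v_1 = A·v_0 = (-1, 2, 0).
v_2 = A·v_1 = (1, -6, -2).
v_3 = A·v_2 = (3, 16, 10).
v_4 = A·v_3 = (-23, -36, -36).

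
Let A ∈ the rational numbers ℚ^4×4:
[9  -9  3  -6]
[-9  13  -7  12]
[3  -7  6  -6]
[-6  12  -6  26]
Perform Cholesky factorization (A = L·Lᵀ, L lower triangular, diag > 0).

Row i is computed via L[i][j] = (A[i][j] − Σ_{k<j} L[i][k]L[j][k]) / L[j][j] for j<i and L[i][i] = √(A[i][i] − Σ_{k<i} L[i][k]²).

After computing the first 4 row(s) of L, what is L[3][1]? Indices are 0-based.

Step 1: L[0][0] = √(9) = 3.
  L[1][0] = (-9) / L[0][0] = -3.
Step 2: L[1][1] = √(4) = 2.
  L[2][0] = (3) / L[0][0] = 1.
  L[2][1] = (-4) / L[1][1] = -2.
Step 3: L[2][2] = √(1) = 1.
  L[3][0] = (-6) / L[0][0] = -2.
  L[3][1] = (6) / L[1][1] = 3.
  L[3][2] = (2) / L[2][2] = 2.
Step 4: L[3][3] = √(9) = 3.

L[3][1] = 3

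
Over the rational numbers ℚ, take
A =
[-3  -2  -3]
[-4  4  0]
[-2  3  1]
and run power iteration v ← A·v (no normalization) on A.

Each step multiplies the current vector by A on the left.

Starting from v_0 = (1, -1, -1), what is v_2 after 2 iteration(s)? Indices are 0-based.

v_2 = (28, -40, -34)

v_0 = (1, -1, -1).
v_1 = A·v_0 = (2, -8, -6).
v_2 = A·v_1 = (28, -40, -34).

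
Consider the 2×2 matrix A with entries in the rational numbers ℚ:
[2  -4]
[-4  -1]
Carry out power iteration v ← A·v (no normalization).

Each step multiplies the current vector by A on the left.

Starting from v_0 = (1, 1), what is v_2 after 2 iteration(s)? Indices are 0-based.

v_2 = (16, 13)

v_0 = (1, 1).
v_1 = A·v_0 = (-2, -5).
v_2 = A·v_1 = (16, 13).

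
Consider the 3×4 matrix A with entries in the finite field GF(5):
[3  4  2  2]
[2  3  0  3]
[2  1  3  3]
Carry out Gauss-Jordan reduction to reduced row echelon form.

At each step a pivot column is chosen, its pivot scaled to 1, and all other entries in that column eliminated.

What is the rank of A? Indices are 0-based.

[1] R0 /= 3  ⇒  (1, 3, 4, 4)
     R1 -= 2·R0  ⇒  (0, 2, 2, 0)
     R2 -= 2·R0  ⇒  (0, 0, 0, 0)
[2] R1 /= 2  ⇒  (0, 1, 1, 0)
     R0 -= 3·R1  ⇒  (1, 0, 1, 4)
column 2 empty below row 2
column 3 empty below row 2

rank = 2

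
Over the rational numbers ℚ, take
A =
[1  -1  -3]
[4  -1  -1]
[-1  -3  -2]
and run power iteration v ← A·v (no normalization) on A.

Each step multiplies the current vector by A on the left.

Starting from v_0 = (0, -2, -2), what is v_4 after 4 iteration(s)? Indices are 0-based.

v_0 = (0, -2, -2).
v_1 = A·v_0 = (8, 4, 10).
v_2 = A·v_1 = (-26, 18, -40).
v_3 = A·v_2 = (76, -82, 52).
v_4 = A·v_3 = (2, 334, 66).

v_4 = (2, 334, 66)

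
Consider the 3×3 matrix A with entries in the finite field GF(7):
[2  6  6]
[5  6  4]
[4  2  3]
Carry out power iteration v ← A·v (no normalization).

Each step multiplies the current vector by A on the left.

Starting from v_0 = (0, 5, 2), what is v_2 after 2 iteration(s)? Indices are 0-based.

v_2 = (2, 5, 5)

v_0 = (0, 5, 2).
v_1 = A·v_0 = (0, 3, 2).
v_2 = A·v_1 = (2, 5, 5).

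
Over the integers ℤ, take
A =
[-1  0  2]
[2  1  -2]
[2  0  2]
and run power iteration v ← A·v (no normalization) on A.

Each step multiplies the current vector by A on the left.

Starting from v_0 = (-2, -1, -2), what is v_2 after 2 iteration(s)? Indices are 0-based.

v_0 = (-2, -1, -2).
v_1 = A·v_0 = (-2, -1, -8).
v_2 = A·v_1 = (-14, 11, -20).

v_2 = (-14, 11, -20)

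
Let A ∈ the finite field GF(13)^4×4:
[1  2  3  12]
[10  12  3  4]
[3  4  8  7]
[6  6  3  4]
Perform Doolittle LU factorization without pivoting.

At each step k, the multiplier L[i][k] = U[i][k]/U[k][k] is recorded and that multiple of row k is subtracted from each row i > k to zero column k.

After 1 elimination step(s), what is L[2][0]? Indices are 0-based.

Step 1: pivot at (0,0) is 1.
  row1 ← row1 − (10)·row0  ⇒  L[1][0]=10, U row1=(0, 5, 12, 1)
  row2 ← row2 − (3)·row0  ⇒  L[2][0]=3, U row2=(0, 11, 12, 10)
  row3 ← row3 − (6)·row0  ⇒  L[3][0]=6, U row3=(0, 7, 11, 10)

L[2][0] = 3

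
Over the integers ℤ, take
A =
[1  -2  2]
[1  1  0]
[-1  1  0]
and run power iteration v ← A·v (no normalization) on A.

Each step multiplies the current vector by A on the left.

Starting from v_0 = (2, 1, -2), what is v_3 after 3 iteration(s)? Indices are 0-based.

v_3 = (4, -13, 11)

v_0 = (2, 1, -2).
v_1 = A·v_0 = (-4, 3, -1).
v_2 = A·v_1 = (-12, -1, 7).
v_3 = A·v_2 = (4, -13, 11).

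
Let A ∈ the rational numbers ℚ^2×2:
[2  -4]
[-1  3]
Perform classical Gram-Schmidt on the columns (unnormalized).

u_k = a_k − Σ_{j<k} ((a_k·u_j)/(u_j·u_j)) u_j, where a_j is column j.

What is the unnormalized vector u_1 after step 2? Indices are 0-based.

u_1 = (2/5, 4/5)

Step 1: u_0 = a_0 = (2, -1).
Step 2: u_1 = a_1 − (-11/5)·u_0 = (2/5, 4/5).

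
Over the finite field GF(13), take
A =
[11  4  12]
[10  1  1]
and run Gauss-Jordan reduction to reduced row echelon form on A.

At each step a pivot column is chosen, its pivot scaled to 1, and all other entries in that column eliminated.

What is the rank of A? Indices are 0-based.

rank = 2

[1] R0 /= 11  ⇒  (1, 11, 7)
     R1 -= 10·R0  ⇒  (0, 8, 9)
[2] R1 /= 8  ⇒  (0, 1, 6)
     R0 -= 11·R1  ⇒  (1, 0, 6)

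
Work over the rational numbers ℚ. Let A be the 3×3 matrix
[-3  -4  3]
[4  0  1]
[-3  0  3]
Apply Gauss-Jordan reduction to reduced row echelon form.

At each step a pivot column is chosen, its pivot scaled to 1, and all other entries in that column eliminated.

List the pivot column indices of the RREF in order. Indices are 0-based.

pivot columns: 0, 1, 2

[1] R0 /= -3  ⇒  (1, 4/3, -1)
     R1 -= 4·R0  ⇒  (0, -16/3, 5)
     R2 -= -3·R0  ⇒  (0, 4, 0)
[2] R1 /= -16/3  ⇒  (0, 1, -15/16)
     R0 -= 4/3·R1  ⇒  (1, 0, 1/4)
     R2 -= 4·R1  ⇒  (0, 0, 15/4)
[3] R2 /= 15/4  ⇒  (0, 0, 1)
     R0 -= 1/4·R2  ⇒  (1, 0, 0)
     R1 -= -15/16·R2  ⇒  (0, 1, 0)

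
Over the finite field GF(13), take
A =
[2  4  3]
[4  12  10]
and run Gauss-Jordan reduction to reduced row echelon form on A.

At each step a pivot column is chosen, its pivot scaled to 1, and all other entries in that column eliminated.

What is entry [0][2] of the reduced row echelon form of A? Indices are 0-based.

[1] R0 /= 2  ⇒  (1, 2, 8)
     R1 -= 4·R0  ⇒  (0, 4, 4)
[2] R1 /= 4  ⇒  (0, 1, 1)
     R0 -= 2·R1  ⇒  (1, 0, 6)

M[0][2] = 6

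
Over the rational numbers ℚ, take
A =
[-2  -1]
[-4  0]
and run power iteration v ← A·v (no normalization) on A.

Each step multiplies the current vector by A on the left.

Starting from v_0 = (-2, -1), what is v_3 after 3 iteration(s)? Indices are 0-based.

v_3 = (56, 72)

v_0 = (-2, -1).
v_1 = A·v_0 = (5, 8).
v_2 = A·v_1 = (-18, -20).
v_3 = A·v_2 = (56, 72).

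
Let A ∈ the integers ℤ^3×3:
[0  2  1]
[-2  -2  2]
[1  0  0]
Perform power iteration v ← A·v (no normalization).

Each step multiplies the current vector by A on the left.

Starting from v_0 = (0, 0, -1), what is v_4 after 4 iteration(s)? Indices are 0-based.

v_0 = (0, 0, -1).
v_1 = A·v_0 = (-1, -2, 0).
v_2 = A·v_1 = (-4, 6, -1).
v_3 = A·v_2 = (11, -6, -4).
v_4 = A·v_3 = (-16, -18, 11).

v_4 = (-16, -18, 11)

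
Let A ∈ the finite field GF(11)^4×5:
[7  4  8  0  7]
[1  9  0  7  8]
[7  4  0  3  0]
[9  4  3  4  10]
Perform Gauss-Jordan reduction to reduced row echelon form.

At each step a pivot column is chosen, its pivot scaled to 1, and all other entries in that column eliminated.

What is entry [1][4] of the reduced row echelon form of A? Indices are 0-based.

[1] R0 /= 7  ⇒  (1, 10, 9, 0, 1)
     R1 -= 1·R0  ⇒  (0, 10, 2, 7, 7)
     R2 -= 7·R0  ⇒  (0, 0, 3, 3, 4)
     R3 -= 9·R0  ⇒  (0, 2, 10, 4, 1)
[2] R1 /= 10  ⇒  (0, 1, 9, 4, 4)
     R0 -= 10·R1  ⇒  (1, 0, 7, 4, 5)
     R3 -= 2·R1  ⇒  (0, 0, 3, 7, 4)
[3] R2 /= 3  ⇒  (0, 0, 1, 1, 5)
     R0 -= 7·R2  ⇒  (1, 0, 0, 8, 3)
     R1 -= 9·R2  ⇒  (0, 1, 0, 6, 3)
     R3 -= 3·R2  ⇒  (0, 0, 0, 4, 0)
[4] R3 /= 4  ⇒  (0, 0, 0, 1, 0)
     R0 -= 8·R3  ⇒  (1, 0, 0, 0, 3)
     R1 -= 6·R3  ⇒  (0, 1, 0, 0, 3)
     R2 -= 1·R3  ⇒  (0, 0, 1, 0, 5)

M[1][4] = 3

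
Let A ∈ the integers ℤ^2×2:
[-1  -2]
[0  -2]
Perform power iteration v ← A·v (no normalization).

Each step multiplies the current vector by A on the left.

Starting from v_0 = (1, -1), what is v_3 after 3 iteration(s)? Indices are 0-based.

v_3 = (13, 8)

v_0 = (1, -1).
v_1 = A·v_0 = (1, 2).
v_2 = A·v_1 = (-5, -4).
v_3 = A·v_2 = (13, 8).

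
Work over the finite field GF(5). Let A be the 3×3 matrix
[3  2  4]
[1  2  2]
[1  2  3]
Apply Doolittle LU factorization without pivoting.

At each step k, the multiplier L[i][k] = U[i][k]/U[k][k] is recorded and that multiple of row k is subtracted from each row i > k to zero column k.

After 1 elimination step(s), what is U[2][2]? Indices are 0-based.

Step 1: pivot at (0,0) is 3.
  row1 ← row1 − (2)·row0  ⇒  L[1][0]=2, U row1=(0, 3, 4)
  row2 ← row2 − (2)·row0  ⇒  L[2][0]=2, U row2=(0, 3, 0)

U[2][2] = 0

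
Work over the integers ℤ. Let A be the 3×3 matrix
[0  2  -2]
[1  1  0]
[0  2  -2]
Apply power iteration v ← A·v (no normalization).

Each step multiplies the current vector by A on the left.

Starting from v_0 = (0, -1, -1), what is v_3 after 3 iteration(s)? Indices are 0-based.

v_0 = (0, -1, -1).
v_1 = A·v_0 = (0, -1, 0).
v_2 = A·v_1 = (-2, -1, -2).
v_3 = A·v_2 = (2, -3, 2).

v_3 = (2, -3, 2)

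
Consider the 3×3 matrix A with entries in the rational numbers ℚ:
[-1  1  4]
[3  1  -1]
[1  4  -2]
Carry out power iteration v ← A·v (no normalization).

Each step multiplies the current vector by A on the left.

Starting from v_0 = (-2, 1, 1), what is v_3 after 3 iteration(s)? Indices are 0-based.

v_3 = (-40, -7, 81)

v_0 = (-2, 1, 1).
v_1 = A·v_0 = (7, -6, 0).
v_2 = A·v_1 = (-13, 15, -17).
v_3 = A·v_2 = (-40, -7, 81).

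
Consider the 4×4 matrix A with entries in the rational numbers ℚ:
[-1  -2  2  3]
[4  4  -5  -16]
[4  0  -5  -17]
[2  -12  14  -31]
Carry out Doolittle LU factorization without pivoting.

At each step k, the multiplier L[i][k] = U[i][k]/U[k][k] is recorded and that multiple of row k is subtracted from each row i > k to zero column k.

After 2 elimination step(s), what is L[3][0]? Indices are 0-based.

L[3][0] = -2

k=0: U[0][0]=-1
  eliminate (1,0): mult=-4, new row 1: (0, -4, 3, -4); set L[1][0]=-4
  eliminate (2,0): mult=-4, new row 2: (0, -8, 3, -5); set L[2][0]=-4
  eliminate (3,0): mult=-2, new row 3: (0, -16, 18, -25); set L[3][0]=-2
k=1: U[1][1]=-4
  eliminate (2,1): mult=2, new row 2: (0, 0, -3, 3); set L[2][1]=2
  eliminate (3,1): mult=4, new row 3: (0, 0, 6, -9); set L[3][1]=4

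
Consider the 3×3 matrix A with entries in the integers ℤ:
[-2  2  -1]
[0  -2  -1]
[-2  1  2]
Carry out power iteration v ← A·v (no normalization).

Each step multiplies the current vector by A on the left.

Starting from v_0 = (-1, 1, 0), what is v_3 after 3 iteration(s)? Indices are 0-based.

v_0 = (-1, 1, 0).
v_1 = A·v_0 = (4, -2, 3).
v_2 = A·v_1 = (-15, 1, -4).
v_3 = A·v_2 = (36, 2, 23).

v_3 = (36, 2, 23)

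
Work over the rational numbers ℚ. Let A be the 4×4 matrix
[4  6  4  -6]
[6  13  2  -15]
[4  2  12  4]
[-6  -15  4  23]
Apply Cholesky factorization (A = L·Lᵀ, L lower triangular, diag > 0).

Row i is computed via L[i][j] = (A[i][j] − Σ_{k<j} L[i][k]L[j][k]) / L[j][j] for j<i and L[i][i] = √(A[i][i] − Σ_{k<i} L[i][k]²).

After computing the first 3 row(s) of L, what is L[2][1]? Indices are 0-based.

Step 1: L[0][0] = √(4) = 2.
  L[1][0] = (6) / L[0][0] = 3.
Step 2: L[1][1] = √(4) = 2.
  L[2][0] = (4) / L[0][0] = 2.
  L[2][1] = (-4) / L[1][1] = -2.
Step 3: L[2][2] = √(4) = 2.

L[2][1] = -2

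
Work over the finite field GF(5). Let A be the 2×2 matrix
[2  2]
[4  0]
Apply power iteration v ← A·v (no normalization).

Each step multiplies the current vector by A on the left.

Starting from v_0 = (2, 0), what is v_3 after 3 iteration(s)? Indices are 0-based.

v_0 = (2, 0).
v_1 = A·v_0 = (4, 3).
v_2 = A·v_1 = (4, 1).
v_3 = A·v_2 = (0, 1).

v_3 = (0, 1)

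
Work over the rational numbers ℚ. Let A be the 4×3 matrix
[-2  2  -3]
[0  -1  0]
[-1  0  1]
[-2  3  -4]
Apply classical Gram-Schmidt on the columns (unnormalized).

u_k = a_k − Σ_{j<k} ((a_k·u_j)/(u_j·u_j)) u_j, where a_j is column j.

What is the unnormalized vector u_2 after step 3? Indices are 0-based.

Step 1: u_0 = a_0 = (-2, 0, -1, -2).
Step 2: u_1 = a_1 − (-10/9)·u_0 = (-2/9, -1, -10/9, 7/9).
Step 3: u_2 = a_2 − (13/9)·u_0 − (-16/13)·u_1 = (-5/13, -16/13, 14/13, -2/13).

u_2 = (-5/13, -16/13, 14/13, -2/13)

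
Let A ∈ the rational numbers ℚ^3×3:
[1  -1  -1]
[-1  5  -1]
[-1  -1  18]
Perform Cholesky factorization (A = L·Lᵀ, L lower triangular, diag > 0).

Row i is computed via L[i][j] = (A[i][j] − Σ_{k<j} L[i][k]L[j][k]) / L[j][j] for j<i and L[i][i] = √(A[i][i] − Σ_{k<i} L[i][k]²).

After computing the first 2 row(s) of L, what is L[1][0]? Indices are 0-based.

Step 1: L[0][0] = √(1) = 1.
  L[1][0] = (-1) / L[0][0] = -1.
Step 2: L[1][1] = √(4) = 2.

L[1][0] = -1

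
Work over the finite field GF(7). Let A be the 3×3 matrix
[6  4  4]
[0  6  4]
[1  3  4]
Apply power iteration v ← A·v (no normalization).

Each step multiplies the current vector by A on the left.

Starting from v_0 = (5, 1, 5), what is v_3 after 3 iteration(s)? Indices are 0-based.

v_0 = (5, 1, 5).
v_1 = A·v_0 = (5, 5, 0).
v_2 = A·v_1 = (1, 2, 6).
v_3 = A·v_2 = (3, 1, 3).

v_3 = (3, 1, 3)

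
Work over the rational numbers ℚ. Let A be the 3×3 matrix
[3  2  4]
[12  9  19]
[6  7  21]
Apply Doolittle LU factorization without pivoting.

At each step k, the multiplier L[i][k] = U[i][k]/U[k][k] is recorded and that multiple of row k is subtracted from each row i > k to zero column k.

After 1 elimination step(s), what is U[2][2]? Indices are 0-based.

U[2][2] = 13

k=0: U[0][0]=3
  eliminate (1,0): mult=4, new row 1: (0, 1, 3); set L[1][0]=4
  eliminate (2,0): mult=2, new row 2: (0, 3, 13); set L[2][0]=2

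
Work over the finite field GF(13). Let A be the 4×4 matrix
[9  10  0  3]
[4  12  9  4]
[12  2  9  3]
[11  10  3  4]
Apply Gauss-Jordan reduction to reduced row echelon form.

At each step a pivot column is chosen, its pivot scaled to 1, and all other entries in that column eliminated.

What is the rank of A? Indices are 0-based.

[1] R0 /= 9  ⇒  (1, 4, 0, 9)
     R1 -= 4·R0  ⇒  (0, 9, 9, 7)
     R2 -= 12·R0  ⇒  (0, 6, 9, 12)
     R3 -= 11·R0  ⇒  (0, 5, 3, 9)
[2] R1 /= 9  ⇒  (0, 1, 1, 8)
     R0 -= 4·R1  ⇒  (1, 0, 9, 3)
     R2 -= 6·R1  ⇒  (0, 0, 3, 3)
     R3 -= 5·R1  ⇒  (0, 0, 11, 8)
[3] R2 /= 3  ⇒  (0, 0, 1, 1)
     R0 -= 9·R2  ⇒  (1, 0, 0, 7)
     R1 -= 1·R2  ⇒  (0, 1, 0, 7)
     R3 -= 11·R2  ⇒  (0, 0, 0, 10)
[4] R3 /= 10  ⇒  (0, 0, 0, 1)
     R0 -= 7·R3  ⇒  (1, 0, 0, 0)
     R1 -= 7·R3  ⇒  (0, 1, 0, 0)
     R2 -= 1·R3  ⇒  (0, 0, 1, 0)

rank = 4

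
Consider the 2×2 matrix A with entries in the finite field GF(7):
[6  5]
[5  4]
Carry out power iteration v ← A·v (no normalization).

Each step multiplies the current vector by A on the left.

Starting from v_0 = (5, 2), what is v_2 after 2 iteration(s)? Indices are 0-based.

v_2 = (6, 3)

v_0 = (5, 2).
v_1 = A·v_0 = (5, 5).
v_2 = A·v_1 = (6, 3).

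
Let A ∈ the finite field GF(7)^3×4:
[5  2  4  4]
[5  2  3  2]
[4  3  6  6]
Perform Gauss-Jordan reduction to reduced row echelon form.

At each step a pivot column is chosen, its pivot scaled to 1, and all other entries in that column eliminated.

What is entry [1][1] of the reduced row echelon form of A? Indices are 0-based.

M[1][1] = 0

pivot(0,0)=5: scale R0 → (1, 6, 5, 5)
  clear (1,0): R1 −= (5)R0 → (0, 0, 6, 5)
  clear (2,0): R2 −= (4)R0 → (0, 0, 0, 0)
col 1: no nonzero at/below row 1; advance.
pivot(1,2)=6: scale R1 → (0, 0, 1, 2)
  clear (0,2): R0 −= (5)R1 → (1, 6, 0, 2)
col 3: no nonzero at/below row 2; advance.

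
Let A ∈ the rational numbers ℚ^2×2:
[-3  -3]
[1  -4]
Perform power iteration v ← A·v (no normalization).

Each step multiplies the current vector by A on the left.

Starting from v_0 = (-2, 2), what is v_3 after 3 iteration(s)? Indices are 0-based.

v_3 = (-210, -130)

v_0 = (-2, 2).
v_1 = A·v_0 = (0, -10).
v_2 = A·v_1 = (30, 40).
v_3 = A·v_2 = (-210, -130).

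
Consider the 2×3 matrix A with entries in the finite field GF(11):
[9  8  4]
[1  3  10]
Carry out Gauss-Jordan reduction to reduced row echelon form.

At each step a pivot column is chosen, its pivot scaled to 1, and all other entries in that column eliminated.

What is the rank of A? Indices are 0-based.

step 1: normalize row 0 (÷9) = (1, 7, 9)
  row 1: subtract 1×row0 = (0, 7, 1)
step 2: normalize row 1 (÷7) = (0, 1, 8)
  row 0: subtract 7×row1 = (1, 0, 8)

rank = 2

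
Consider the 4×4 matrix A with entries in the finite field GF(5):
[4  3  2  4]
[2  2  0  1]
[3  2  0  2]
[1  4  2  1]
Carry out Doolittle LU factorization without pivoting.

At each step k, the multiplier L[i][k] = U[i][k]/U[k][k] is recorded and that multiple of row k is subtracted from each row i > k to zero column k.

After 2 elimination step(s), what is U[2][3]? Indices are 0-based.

U[2][3] = 1

[col 0] pivot 4
  R1 -= 3*R0 → (0, 3, 4, 4)  (L[1][0] := 3)
  R2 -= 2*R0 → (0, 1, 1, 4)  (L[2][0] := 2)
  R3 -= 4*R0 → (0, 2, 4, 0)  (L[3][0] := 4)
[col 1] pivot 3
  R2 -= 2*R1 → (0, 0, 3, 1)  (L[2][1] := 2)
  R3 -= 4*R1 → (0, 0, 3, 4)  (L[3][1] := 4)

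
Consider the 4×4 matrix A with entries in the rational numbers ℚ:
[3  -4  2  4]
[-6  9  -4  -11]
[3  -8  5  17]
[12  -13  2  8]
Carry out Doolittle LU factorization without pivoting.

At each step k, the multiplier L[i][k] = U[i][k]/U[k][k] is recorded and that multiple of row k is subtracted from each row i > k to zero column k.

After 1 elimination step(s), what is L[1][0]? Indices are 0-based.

L[1][0] = -2

k=0: U[0][0]=3
  eliminate (1,0): mult=-2, new row 1: (0, 1, 0, -3); set L[1][0]=-2
  eliminate (2,0): mult=1, new row 2: (0, -4, 3, 13); set L[2][0]=1
  eliminate (3,0): mult=4, new row 3: (0, 3, -6, -8); set L[3][0]=4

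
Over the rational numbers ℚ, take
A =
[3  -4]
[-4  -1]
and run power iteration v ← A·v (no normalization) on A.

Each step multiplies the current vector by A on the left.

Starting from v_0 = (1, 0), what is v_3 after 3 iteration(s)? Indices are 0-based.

v_3 = (107, -92)

v_0 = (1, 0).
v_1 = A·v_0 = (3, -4).
v_2 = A·v_1 = (25, -8).
v_3 = A·v_2 = (107, -92).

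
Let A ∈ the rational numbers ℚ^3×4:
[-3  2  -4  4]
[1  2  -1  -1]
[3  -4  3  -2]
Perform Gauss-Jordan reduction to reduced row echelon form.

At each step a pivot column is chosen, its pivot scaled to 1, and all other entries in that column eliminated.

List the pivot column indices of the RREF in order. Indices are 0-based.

[1] R0 /= -3  ⇒  (1, -2/3, 4/3, -4/3)
     R1 -= 1·R0  ⇒  (0, 8/3, -7/3, 1/3)
     R2 -= 3·R0  ⇒  (0, -2, -1, 2)
[2] R1 /= 8/3  ⇒  (0, 1, -7/8, 1/8)
     R0 -= -2/3·R1  ⇒  (1, 0, 3/4, -5/4)
     R2 -= -2·R1  ⇒  (0, 0, -11/4, 9/4)
[3] R2 /= -11/4  ⇒  (0, 0, 1, -9/11)
     R0 -= 3/4·R2  ⇒  (1, 0, 0, -7/11)
     R1 -= -7/8·R2  ⇒  (0, 1, 0, -13/22)

pivot columns: 0, 1, 2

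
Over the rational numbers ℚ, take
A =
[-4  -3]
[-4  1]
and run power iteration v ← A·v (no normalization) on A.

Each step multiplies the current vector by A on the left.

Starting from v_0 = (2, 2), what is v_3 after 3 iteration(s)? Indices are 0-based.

v_3 = (-446, -246)

v_0 = (2, 2).
v_1 = A·v_0 = (-14, -6).
v_2 = A·v_1 = (74, 50).
v_3 = A·v_2 = (-446, -246).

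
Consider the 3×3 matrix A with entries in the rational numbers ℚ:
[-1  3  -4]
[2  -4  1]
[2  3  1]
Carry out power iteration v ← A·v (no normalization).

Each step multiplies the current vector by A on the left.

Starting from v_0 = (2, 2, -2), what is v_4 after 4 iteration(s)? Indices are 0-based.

v_0 = (2, 2, -2).
v_1 = A·v_0 = (12, -6, 8).
v_2 = A·v_1 = (-62, 56, 14).
v_3 = A·v_2 = (174, -334, 58).
v_4 = A·v_3 = (-1408, 1742, -596).

v_4 = (-1408, 1742, -596)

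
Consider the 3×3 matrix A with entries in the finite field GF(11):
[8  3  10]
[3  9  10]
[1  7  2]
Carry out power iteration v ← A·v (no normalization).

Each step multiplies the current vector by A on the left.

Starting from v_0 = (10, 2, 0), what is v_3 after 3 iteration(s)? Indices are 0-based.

v_0 = (10, 2, 0).
v_1 = A·v_0 = (9, 4, 2).
v_2 = A·v_1 = (5, 6, 8).
v_3 = A·v_2 = (6, 6, 8).

v_3 = (6, 6, 8)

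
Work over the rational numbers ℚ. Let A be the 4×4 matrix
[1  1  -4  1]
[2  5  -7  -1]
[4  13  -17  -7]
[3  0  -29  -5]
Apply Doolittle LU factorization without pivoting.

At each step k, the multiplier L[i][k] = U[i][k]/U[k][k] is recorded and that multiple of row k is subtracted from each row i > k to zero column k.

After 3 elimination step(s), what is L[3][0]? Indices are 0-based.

Step 1: pivot at (0,0) is 1.
  row1 ← row1 − (2)·row0  ⇒  L[1][0]=2, U row1=(0, 3, 1, -3)
  row2 ← row2 − (4)·row0  ⇒  L[2][0]=4, U row2=(0, 9, -1, -11)
  row3 ← row3 − (3)·row0  ⇒  L[3][0]=3, U row3=(0, -3, -17, -8)
Step 2: pivot at (1,1) is 3.
  row2 ← row2 − (3)·row1  ⇒  L[2][1]=3, U row2=(0, 0, -4, -2)
  row3 ← row3 − (-1)·row1  ⇒  L[3][1]=-1, U row3=(0, 0, -16, -11)
Step 3: pivot at (2,2) is -4.
  row3 ← row3 − (4)·row2  ⇒  L[3][2]=4, U row3=(0, 0, 0, -3)

L[3][0] = 3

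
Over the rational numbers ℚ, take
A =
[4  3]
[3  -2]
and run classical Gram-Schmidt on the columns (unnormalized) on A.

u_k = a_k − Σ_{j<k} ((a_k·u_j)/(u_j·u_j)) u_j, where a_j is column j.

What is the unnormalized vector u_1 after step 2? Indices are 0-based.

u_1 = (51/25, -68/25)

Step 1: u_0 = a_0 = (4, 3).
Step 2: u_1 = a_1 − (6/25)·u_0 = (51/25, -68/25).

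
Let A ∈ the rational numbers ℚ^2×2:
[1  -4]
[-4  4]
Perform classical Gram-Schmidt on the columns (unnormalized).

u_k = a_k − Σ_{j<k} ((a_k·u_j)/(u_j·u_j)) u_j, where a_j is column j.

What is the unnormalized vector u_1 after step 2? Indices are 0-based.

u_1 = (-48/17, -12/17)

Step 1: u_0 = a_0 = (1, -4).
Step 2: u_1 = a_1 − (-20/17)·u_0 = (-48/17, -12/17).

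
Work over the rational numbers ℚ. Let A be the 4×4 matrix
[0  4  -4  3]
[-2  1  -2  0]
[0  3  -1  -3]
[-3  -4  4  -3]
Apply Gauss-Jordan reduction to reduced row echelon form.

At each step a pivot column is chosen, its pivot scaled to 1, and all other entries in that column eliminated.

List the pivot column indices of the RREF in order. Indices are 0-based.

pivot columns: 0, 1, 2, 3

[1] R0 <-> R1
[1] R0 /= -2  ⇒  (1, -1/2, 1, 0)
     R3 -= -3·R0  ⇒  (0, -11/2, 7, -3)
[2] R1 /= 4  ⇒  (0, 1, -1, 3/4)
     R0 -= -1/2·R1  ⇒  (1, 0, 1/2, 3/8)
     R2 -= 3·R1  ⇒  (0, 0, 2, -21/4)
     R3 -= -11/2·R1  ⇒  (0, 0, 3/2, 9/8)
[3] R2 /= 2  ⇒  (0, 0, 1, -21/8)
     R0 -= 1/2·R2  ⇒  (1, 0, 0, 27/16)
     R1 -= -1·R2  ⇒  (0, 1, 0, -15/8)
     R3 -= 3/2·R2  ⇒  (0, 0, 0, 81/16)
[4] R3 /= 81/16  ⇒  (0, 0, 0, 1)
     R0 -= 27/16·R3  ⇒  (1, 0, 0, 0)
     R1 -= -15/8·R3  ⇒  (0, 1, 0, 0)
     R2 -= -21/8·R3  ⇒  (0, 0, 1, 0)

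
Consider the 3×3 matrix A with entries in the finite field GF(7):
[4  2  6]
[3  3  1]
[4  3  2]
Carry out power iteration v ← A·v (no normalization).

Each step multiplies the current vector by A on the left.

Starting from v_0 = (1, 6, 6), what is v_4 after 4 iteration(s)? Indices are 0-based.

v_0 = (1, 6, 6).
v_1 = A·v_0 = (3, 6, 6).
v_2 = A·v_1 = (4, 5, 0).
v_3 = A·v_2 = (5, 6, 3).
v_4 = A·v_3 = (1, 1, 2).

v_4 = (1, 1, 2)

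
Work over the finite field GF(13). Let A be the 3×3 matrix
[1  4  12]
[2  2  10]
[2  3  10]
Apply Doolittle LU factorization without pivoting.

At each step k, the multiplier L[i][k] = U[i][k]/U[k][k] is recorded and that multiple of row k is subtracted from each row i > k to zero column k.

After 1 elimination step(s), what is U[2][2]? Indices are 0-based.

[col 0] pivot 1
  R1 -= 2*R0 → (0, 7, 12)  (L[1][0] := 2)
  R2 -= 2*R0 → (0, 8, 12)  (L[2][0] := 2)

U[2][2] = 12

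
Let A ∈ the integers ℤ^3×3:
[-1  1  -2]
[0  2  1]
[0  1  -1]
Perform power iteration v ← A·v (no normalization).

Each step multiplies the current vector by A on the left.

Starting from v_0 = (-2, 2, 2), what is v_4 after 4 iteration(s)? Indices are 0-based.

v_4 = (24, 66, 24)

v_0 = (-2, 2, 2).
v_1 = A·v_0 = (0, 6, 0).
v_2 = A·v_1 = (6, 12, 6).
v_3 = A·v_2 = (-6, 30, 6).
v_4 = A·v_3 = (24, 66, 24).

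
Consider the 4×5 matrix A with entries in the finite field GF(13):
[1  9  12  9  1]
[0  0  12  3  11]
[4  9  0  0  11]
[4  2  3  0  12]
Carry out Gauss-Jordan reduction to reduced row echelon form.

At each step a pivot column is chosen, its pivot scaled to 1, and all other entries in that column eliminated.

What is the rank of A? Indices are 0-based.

pivot(0,0)=1: scale R0 → (1, 9, 12, 9, 1)
  clear (2,0): R2 −= (4)R0 → (0, 12, 4, 3, 7)
  clear (3,0): R3 −= (4)R0 → (0, 5, 7, 3, 8)
pivot(1,1): swap R1↔R2
pivot(1,1)=12: scale R1 → (0, 1, 9, 10, 6)
  clear (0,1): R0 −= (9)R1 → (1, 0, 9, 10, 12)
  clear (3,1): R3 −= (5)R1 → (0, 0, 1, 5, 4)
pivot(2,2)=12: scale R2 → (0, 0, 1, 10, 2)
  clear (0,2): R0 −= (9)R2 → (1, 0, 0, 11, 7)
  clear (1,2): R1 −= (9)R2 → (0, 1, 0, 11, 1)
  clear (3,2): R3 −= (1)R2 → (0, 0, 0, 8, 2)
pivot(3,3)=8: scale R3 → (0, 0, 0, 1, 10)
  clear (0,3): R0 −= (11)R3 → (1, 0, 0, 0, 1)
  clear (1,3): R1 −= (11)R3 → (0, 1, 0, 0, 8)
  clear (2,3): R2 −= (10)R3 → (0, 0, 1, 0, 6)

rank = 4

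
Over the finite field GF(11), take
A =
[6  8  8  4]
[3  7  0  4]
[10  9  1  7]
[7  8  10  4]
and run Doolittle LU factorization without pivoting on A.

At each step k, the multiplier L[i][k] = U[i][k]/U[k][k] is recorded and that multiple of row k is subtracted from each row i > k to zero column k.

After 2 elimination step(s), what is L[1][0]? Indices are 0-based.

L[1][0] = 6

Step 1: pivot at (0,0) is 6.
  row1 ← row1 − (6)·row0  ⇒  L[1][0]=6, U row1=(0, 3, 7, 2)
  row2 ← row2 − (9)·row0  ⇒  L[2][0]=9, U row2=(0, 3, 6, 4)
  row3 ← row3 − (3)·row0  ⇒  L[3][0]=3, U row3=(0, 6, 8, 3)
Step 2: pivot at (1,1) is 3.
  row2 ← row2 − (1)·row1  ⇒  L[2][1]=1, U row2=(0, 0, 10, 2)
  row3 ← row3 − (2)·row1  ⇒  L[3][1]=2, U row3=(0, 0, 5, 10)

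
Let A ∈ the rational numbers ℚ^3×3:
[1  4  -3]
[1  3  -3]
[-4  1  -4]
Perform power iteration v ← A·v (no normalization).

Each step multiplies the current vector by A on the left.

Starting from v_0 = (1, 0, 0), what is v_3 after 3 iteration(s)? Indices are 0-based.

v_0 = (1, 0, 0).
v_1 = A·v_0 = (1, 1, -4).
v_2 = A·v_1 = (17, 16, 13).
v_3 = A·v_2 = (42, 26, -104).

v_3 = (42, 26, -104)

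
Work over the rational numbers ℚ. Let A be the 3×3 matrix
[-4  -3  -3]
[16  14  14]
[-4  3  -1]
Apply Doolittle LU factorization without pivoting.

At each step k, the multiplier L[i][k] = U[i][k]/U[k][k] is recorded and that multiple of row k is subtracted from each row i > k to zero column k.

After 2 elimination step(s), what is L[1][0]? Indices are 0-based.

L[1][0] = -4

Step 1: pivot at (0,0) is -4.
  row1 ← row1 − (-4)·row0  ⇒  L[1][0]=-4, U row1=(0, 2, 2)
  row2 ← row2 − (1)·row0  ⇒  L[2][0]=1, U row2=(0, 6, 2)
Step 2: pivot at (1,1) is 2.
  row2 ← row2 − (3)·row1  ⇒  L[2][1]=3, U row2=(0, 0, -4)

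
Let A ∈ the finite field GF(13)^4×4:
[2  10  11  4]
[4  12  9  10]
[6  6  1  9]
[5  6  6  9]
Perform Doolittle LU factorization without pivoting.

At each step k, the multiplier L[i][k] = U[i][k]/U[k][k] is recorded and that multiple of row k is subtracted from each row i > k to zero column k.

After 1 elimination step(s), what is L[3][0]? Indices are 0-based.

[col 0] pivot 2
  R1 -= 2*R0 → (0, 5, 0, 2)  (L[1][0] := 2)
  R2 -= 3*R0 → (0, 2, 7, 10)  (L[2][0] := 3)
  R3 -= 9*R0 → (0, 7, 11, 12)  (L[3][0] := 9)

L[3][0] = 9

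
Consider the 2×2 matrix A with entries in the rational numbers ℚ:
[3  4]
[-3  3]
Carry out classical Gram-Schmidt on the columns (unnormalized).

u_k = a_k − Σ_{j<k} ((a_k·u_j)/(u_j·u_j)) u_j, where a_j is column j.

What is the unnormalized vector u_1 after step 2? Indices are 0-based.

Step 1: u_0 = a_0 = (3, -3).
Step 2: u_1 = a_1 − (1/6)·u_0 = (7/2, 7/2).

u_1 = (7/2, 7/2)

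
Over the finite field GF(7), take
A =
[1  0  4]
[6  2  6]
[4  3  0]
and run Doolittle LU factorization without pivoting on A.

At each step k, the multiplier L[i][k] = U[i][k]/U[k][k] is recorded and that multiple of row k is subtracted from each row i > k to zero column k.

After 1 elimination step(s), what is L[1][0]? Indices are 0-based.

L[1][0] = 6

Step 1: pivot at (0,0) is 1.
  row1 ← row1 − (6)·row0  ⇒  L[1][0]=6, U row1=(0, 2, 3)
  row2 ← row2 − (4)·row0  ⇒  L[2][0]=4, U row2=(0, 3, 5)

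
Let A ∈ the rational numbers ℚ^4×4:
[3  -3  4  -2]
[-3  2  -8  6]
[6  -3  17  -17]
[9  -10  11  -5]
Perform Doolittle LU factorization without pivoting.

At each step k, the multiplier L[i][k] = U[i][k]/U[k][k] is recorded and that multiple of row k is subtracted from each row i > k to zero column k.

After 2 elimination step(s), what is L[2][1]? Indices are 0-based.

L[2][1] = -3

k=0: U[0][0]=3
  eliminate (1,0): mult=-1, new row 1: (0, -1, -4, 4); set L[1][0]=-1
  eliminate (2,0): mult=2, new row 2: (0, 3, 9, -13); set L[2][0]=2
  eliminate (3,0): mult=3, new row 3: (0, -1, -1, 1); set L[3][0]=3
k=1: U[1][1]=-1
  eliminate (2,1): mult=-3, new row 2: (0, 0, -3, -1); set L[2][1]=-3
  eliminate (3,1): mult=1, new row 3: (0, 0, 3, -3); set L[3][1]=1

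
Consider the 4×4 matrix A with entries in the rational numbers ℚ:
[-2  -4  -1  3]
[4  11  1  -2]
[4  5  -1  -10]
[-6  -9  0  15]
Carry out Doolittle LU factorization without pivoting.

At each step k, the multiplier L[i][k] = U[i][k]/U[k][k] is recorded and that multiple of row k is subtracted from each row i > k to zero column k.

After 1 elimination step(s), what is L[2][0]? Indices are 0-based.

L[2][0] = -2

k=0: U[0][0]=-2
  eliminate (1,0): mult=-2, new row 1: (0, 3, -1, 4); set L[1][0]=-2
  eliminate (2,0): mult=-2, new row 2: (0, -3, -3, -4); set L[2][0]=-2
  eliminate (3,0): mult=3, new row 3: (0, 3, 3, 6); set L[3][0]=3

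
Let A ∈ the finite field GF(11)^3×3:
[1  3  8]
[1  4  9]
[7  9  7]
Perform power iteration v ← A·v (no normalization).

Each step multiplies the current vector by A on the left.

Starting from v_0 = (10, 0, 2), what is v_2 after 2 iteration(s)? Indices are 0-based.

v_0 = (10, 0, 2).
v_1 = A·v_0 = (4, 6, 7).
v_2 = A·v_1 = (1, 3, 10).

v_2 = (1, 3, 10)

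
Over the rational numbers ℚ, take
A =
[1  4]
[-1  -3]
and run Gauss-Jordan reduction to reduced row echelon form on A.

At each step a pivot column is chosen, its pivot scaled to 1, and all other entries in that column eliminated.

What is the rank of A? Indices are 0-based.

rank = 2

pivot(0,0)=1: scale R0 → (1, 4)
  clear (1,0): R1 −= (-1)R0 → (0, 1)
pivot(1,1)=1: scale R1 → (0, 1)
  clear (0,1): R0 −= (4)R1 → (1, 0)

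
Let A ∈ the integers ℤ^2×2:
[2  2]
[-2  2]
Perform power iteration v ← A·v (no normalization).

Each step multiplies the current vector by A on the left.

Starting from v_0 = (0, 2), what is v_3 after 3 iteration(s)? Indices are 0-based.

v_3 = (32, -32)

v_0 = (0, 2).
v_1 = A·v_0 = (4, 4).
v_2 = A·v_1 = (16, 0).
v_3 = A·v_2 = (32, -32).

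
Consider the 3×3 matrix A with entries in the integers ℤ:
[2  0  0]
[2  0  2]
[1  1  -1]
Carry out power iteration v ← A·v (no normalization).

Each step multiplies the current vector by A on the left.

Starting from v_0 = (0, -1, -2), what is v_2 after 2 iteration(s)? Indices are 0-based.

v_2 = (0, 2, -5)

v_0 = (0, -1, -2).
v_1 = A·v_0 = (0, -4, 1).
v_2 = A·v_1 = (0, 2, -5).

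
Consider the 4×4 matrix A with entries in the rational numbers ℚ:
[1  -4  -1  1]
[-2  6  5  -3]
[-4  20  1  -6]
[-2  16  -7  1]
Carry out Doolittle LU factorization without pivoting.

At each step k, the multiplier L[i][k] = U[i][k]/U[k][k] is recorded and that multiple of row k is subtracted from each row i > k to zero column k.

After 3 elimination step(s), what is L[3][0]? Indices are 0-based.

Step 1: pivot at (0,0) is 1.
  row1 ← row1 − (-2)·row0  ⇒  L[1][0]=-2, U row1=(0, -2, 3, -1)
  row2 ← row2 − (-4)·row0  ⇒  L[2][0]=-4, U row2=(0, 4, -3, -2)
  row3 ← row3 − (-2)·row0  ⇒  L[3][0]=-2, U row3=(0, 8, -9, 3)
Step 2: pivot at (1,1) is -2.
  row2 ← row2 − (-2)·row1  ⇒  L[2][1]=-2, U row2=(0, 0, 3, -4)
  row3 ← row3 − (-4)·row1  ⇒  L[3][1]=-4, U row3=(0, 0, 3, -1)
Step 3: pivot at (2,2) is 3.
  row3 ← row3 − (1)·row2  ⇒  L[3][2]=1, U row3=(0, 0, 0, 3)

L[3][0] = -2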